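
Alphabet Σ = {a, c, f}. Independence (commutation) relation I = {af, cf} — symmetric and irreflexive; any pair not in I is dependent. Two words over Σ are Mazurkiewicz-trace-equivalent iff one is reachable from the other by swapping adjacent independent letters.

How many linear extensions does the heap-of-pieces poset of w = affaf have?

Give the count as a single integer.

10

0(a) covers ∅
1(f) covers ∅
2(f) covers 1:f
3(a) covers 0:a
4(f) covers 2:f
floor of heap: 0:a, 1:f
completions by unplaced set U, small U first (add the entries for U minus each lowest piece of U):
  |U|=1: {3}:1  {4}:1
  |U|=2: {0,3}:1  {2,4}:1  {3,4}:2
  |U|=3: {0,3,4}:3  {1,2,4}:1  {2,3,4}:3
  start at 0(a): 4
  start at 1(f): 6
sum over floor = 10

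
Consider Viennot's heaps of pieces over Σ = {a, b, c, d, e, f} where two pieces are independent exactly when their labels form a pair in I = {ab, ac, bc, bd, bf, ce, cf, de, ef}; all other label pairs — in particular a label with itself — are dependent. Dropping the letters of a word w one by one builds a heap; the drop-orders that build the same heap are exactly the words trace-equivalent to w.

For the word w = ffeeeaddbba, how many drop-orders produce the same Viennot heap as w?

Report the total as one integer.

181

#0=f has no predecessor
#1=f depends on [0:f]
#2=e has no predecessor
#3=e depends on [2:e]
#4=e depends on [3:e]
#5=a depends on [1:f, 4:e]
#6=d depends on [5:a]
#7=d depends on [6:d]
#8=b depends on [4:e]
#9=b depends on [8:b]
#10=a depends on [7:d]
sources: [0:f, 2:e]
N(rest) = Σ N(rest − s) over sources s of rest; N(one piece) = 1:
  size 1 → [9]=1  [10]=1
  size 2 → [7,10]=1  [8,9]=1  [9,10]=2
  size 3 → [6,7,10]=1  [7,9,10]=3  [8,9,10]=3
  size 4 → [5,6,7,10]=1  [6,7,9,10]=4  [7,8,9,10]=6
  size 5 → [1,5,6,7,10]=1  [5,6,7,9,10]=5  [6,7,8,9,10]=10
  size 6 → [0,1,5,6,7,10]=1  [1,5,6,7,9,10]=6  [5,6,7,8,9,10]=15
  size 7 → [0,1,5,6,7,9,10]=7  [1,5,6,7,8,9,10]=21  [4,5,6,7,8,9,10]=15
  size 8 → [0,1,5,6,7,8,9,10]=28  [1,4,5,6,7,8,9,10]=36  [3,4,5,6,7,8,9,10]=15
  size 9 → [0,1,4,5,6,7,8,9,10]=64  [1,3,4,5,6,7,8,9,10]=51  [2,3,4,5,6,7,8,9,10]=15
  first=0(f) contributes 66
  first=2(e) contributes 115
|[w]| = 181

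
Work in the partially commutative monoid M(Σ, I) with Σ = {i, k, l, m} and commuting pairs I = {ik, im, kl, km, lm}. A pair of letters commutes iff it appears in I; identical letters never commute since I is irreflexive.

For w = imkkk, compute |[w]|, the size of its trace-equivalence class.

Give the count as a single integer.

drop 0:i onto floor
drop 1:m onto floor
drop 2:k onto floor
drop 3:k onto {2:k}
drop 4:k onto {3:k}
ground layer = {0:i, 1:m, 2:k}
drop-orders for the pieces not yet dropped (sum over which currently-grounded one goes next):
  1 to go: {0} 1  {1} 1  {4} 1
  2 to go: {0,1} 2  {0,4} 2  {1,4} 2  {3,4} 1
  3 to go: {0,1,4} 6  {0,3,4} 3  {1,3,4} 3  {2,3,4} 1
  if 0:i drops first: 4 orders
  if 1:m drops first: 4 orders
  if 2:k drops first: 12 orders
heap linearizations: 20

20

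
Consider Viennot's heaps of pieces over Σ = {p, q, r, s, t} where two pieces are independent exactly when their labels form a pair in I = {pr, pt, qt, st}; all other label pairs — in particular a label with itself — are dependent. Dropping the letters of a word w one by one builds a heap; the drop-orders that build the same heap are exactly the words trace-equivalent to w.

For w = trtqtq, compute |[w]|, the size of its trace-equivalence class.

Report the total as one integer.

0(t) covers ∅
1(r) covers 0:t
2(t) covers 1:r
3(q) covers 1:r
4(t) covers 2:t
5(q) covers 3:q
floor of heap: 0:t
completions by unplaced set U, small U first (add the entries for U minus each lowest piece of U):
  |U|=1: {4}:1  {5}:1
  |U|=2: {2,4}:1  {3,5}:1  {4,5}:2
  |U|=3: {2,4,5}:3  {3,4,5}:3
  |U|=4: {2,3,4,5}:6
  start at 0(t): 6

6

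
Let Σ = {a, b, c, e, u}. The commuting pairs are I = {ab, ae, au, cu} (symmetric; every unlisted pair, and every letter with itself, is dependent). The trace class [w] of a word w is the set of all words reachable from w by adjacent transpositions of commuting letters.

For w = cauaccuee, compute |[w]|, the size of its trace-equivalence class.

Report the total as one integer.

21

0(c) covers ∅
1(a) covers 0:c
2(u) covers ∅
3(a) covers 1:a
4(c) covers 3:a
5(c) covers 4:c
6(u) covers 2:u
7(e) covers 5:c, 6:u
8(e) covers 7:e
floor of heap: 0:c, 2:u
completions by unplaced set U, small U first (add the entries for U minus each lowest piece of U):
  |U|=1: {8}:1
  |U|=2: {7,8}:1
  |U|=3: {5,7,8}:1  {6,7,8}:1
  |U|=4: {2,6,7,8}:1  {4,5,7,8}:1  {5,6,7,8}:2
  |U|=5: {2,5,6,7,8}:3  {3,4,5,7,8}:1  {4,5,6,7,8}:3
  |U|=6: {1,3,4,5,7,8}:1  {2,4,5,6,7,8}:6  {3,4,5,6,7,8}:4
  |U|=7: {0,1,3,4,5,7,8}:1  {1,3,4,5,6,7,8}:5  {2,3,4,5,6,7,8}:10
  start at 0(c): 15
  start at 2(u): 6
sum over floor = 21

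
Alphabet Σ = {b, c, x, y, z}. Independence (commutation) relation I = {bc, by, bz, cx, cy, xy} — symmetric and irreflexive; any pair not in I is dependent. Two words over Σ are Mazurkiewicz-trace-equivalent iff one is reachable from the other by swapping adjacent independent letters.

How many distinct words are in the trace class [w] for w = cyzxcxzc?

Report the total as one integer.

0(c) covers ∅
1(y) covers ∅
2(z) covers 0:c, 1:y
3(x) covers 2:z
4(c) covers 2:z
5(x) covers 3:x
6(z) covers 4:c, 5:x
7(c) covers 6:z
floor of heap: 0:c, 1:y
completions by unplaced set U, small U first (add the entries for U minus each lowest piece of U):
  |U|=1: {7}:1
  |U|=2: {6,7}:1
  |U|=3: {4,6,7}:1  {5,6,7}:1
  |U|=4: {3,5,6,7}:1  {4,5,6,7}:2
  |U|=5: {3,4,5,6,7}:3
  |U|=6: {2,3,4,5,6,7}:3
  start at 0(c): 3
  start at 1(y): 3
sum over floor = 6

6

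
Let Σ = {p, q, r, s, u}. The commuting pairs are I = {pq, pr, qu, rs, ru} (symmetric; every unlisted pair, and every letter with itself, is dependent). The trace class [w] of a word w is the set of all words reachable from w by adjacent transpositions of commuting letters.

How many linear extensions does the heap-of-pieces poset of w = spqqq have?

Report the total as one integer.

4

piece 0:s — minimal
piece 1:p rests on {0:s}
piece 2:q rests on {0:s}
piece 3:q rests on {2:q}
piece 4:q rests on {3:q}
minimal pieces: {0:s}
ways to finish when only these pieces remain (= sum over removing one remaining piece with nothing left below it):
  1 left: {1}→1  {4}→1
  2 left: {1,4}→2  {3,4}→1
  3 left: {1,3,4}→3  {2,3,4}→1
  placing 0:s first → 4 extensions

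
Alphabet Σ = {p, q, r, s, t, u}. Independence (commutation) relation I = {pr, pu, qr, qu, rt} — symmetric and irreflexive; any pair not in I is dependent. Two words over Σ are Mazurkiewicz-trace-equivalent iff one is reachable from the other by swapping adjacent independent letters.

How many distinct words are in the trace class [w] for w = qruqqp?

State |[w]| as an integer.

15

0(q) covers ∅
1(r) covers ∅
2(u) covers 1:r
3(q) covers 0:q
4(q) covers 3:q
5(p) covers 4:q
floor of heap: 0:q, 1:r
completions by unplaced set U, small U first (add the entries for U minus each lowest piece of U):
  |U|=1: {2}:1  {5}:1
  |U|=2: {1,2}:1  {2,5}:2  {4,5}:1
  |U|=3: {1,2,5}:3  {2,4,5}:3  {3,4,5}:1
  |U|=4: {0,3,4,5}:1  {1,2,4,5}:6  {2,3,4,5}:4
  start at 0(q): 10
  start at 1(r): 5
sum over floor = 15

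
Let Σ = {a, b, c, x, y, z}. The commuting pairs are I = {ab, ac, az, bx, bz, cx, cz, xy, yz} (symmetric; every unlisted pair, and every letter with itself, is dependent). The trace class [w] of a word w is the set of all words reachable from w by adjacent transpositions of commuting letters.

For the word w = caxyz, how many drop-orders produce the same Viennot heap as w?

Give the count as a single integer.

drop 0:c onto floor
drop 1:a onto floor
drop 2:x onto {1:a}
drop 3:y onto {0:c, 1:a}
drop 4:z onto {2:x}
ground layer = {0:c, 1:a}
drop-orders for the pieces not yet dropped (sum over which currently-grounded one goes next):
  1 to go: {3} 1  {4} 1
  2 to go: {0,3} 1  {2,4} 1  {3,4} 2
  3 to go: {0,3,4} 3  {2,3,4} 3
  if 0:c drops first: 3 orders
  if 1:a drops first: 6 orders
heap linearizations: 9

9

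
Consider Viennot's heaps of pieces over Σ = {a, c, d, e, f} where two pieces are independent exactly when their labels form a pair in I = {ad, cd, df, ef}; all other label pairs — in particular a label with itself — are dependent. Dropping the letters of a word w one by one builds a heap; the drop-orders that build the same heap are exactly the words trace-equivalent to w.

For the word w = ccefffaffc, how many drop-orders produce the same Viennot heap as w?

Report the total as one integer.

4

drop 0:c onto floor
drop 1:c onto {0:c}
drop 2:e onto {1:c}
drop 3:f onto {1:c}
drop 4:f onto {3:f}
drop 5:f onto {4:f}
drop 6:a onto {2:e, 5:f}
drop 7:f onto {6:a}
drop 8:f onto {7:f}
drop 9:c onto {8:f}
ground layer = {0:c}
drop-orders for the pieces not yet dropped (sum over which currently-grounded one goes next):
  1 to go: {9} 1
  2 to go: {8,9} 1
  3 to go: {7,8,9} 1
  4 to go: {6,7,8,9} 1
  5 to go: {2,6,7,8,9} 1  {5,6,7,8,9} 1
  6 to go: {2,5,6,7,8,9} 2  {4,5,6,7,8,9} 1
  7 to go: {2,4,5,6,7,8,9} 3  {3,4,5,6,7,8,9} 1
  8 to go: {2,3,4,5,6,7,8,9} 4
  if 0:c drops first: 4 orders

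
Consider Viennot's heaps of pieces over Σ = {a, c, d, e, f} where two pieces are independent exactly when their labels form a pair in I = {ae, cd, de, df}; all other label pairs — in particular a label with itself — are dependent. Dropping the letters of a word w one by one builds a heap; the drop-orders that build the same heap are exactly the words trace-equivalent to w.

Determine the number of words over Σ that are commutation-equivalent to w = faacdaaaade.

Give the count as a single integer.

13

drop 0:f onto floor
drop 1:a onto {0:f}
drop 2:a onto {1:a}
drop 3:c onto {2:a}
drop 4:d onto {2:a}
drop 5:a onto {3:c, 4:d}
drop 6:a onto {5:a}
drop 7:a onto {6:a}
drop 8:a onto {7:a}
drop 9:d onto {8:a}
drop 10:e onto {3:c}
ground layer = {0:f}
drop-orders for the pieces not yet dropped (sum over which currently-grounded one goes next):
  1 to go: {9} 1  {10} 1
  2 to go: {8,9} 1  {9,10} 2
  3 to go: {7,8,9} 1  {8,9,10} 3
  4 to go: {6,7,8,9} 1  {7,8,9,10} 4
  5 to go: {5,6,7,8,9} 1  {6,7,8,9,10} 5
  6 to go: {4,5,6,7,8,9} 1  {5,6,7,8,9,10} 6
  7 to go: {3,5,6,7,8,9,10} 6  {4,5,6,7,8,9,10} 7
  8 to go: {3,4,5,6,7,8,9,10} 13
  9 to go: {2,3,4,5,6,7,8,9,10} 13
  if 0:f drops first: 13 orders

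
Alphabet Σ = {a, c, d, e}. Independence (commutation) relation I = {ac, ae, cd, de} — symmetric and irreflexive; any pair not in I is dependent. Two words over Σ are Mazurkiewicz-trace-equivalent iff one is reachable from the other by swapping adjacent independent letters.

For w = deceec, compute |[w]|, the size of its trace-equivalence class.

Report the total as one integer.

#0=d has no predecessor
#1=e has no predecessor
#2=c depends on [1:e]
#3=e depends on [2:c]
#4=e depends on [3:e]
#5=c depends on [4:e]
sources: [0:d, 1:e]
N(rest) = Σ N(rest − s) over sources s of rest; N(one piece) = 1:
  size 1 → [0]=1  [5]=1
  size 2 → [0,5]=2  [4,5]=1
  size 3 → [0,4,5]=3  [3,4,5]=1
  size 4 → [0,3,4,5]=4  [2,3,4,5]=1
  first=0(d) contributes 1
  first=1(e) contributes 5
|[w]| = 6

6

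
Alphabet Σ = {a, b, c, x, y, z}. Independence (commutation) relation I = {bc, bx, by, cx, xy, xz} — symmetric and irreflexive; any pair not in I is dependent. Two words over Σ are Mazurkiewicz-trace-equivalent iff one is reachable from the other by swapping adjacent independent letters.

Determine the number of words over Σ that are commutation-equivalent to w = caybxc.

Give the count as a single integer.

drop 0:c onto floor
drop 1:a onto {0:c}
drop 2:y onto {1:a}
drop 3:b onto {1:a}
drop 4:x onto {1:a}
drop 5:c onto {2:y}
ground layer = {0:c}
drop-orders for the pieces not yet dropped (sum over which currently-grounded one goes next):
  1 to go: {3} 1  {4} 1  {5} 1
  2 to go: {2,5} 1  {3,4} 2  {3,5} 2  {4,5} 2
  3 to go: {2,3,5} 3  {2,4,5} 3  {3,4,5} 6
  4 to go: {2,3,4,5} 12
  if 0:c drops first: 12 orders

12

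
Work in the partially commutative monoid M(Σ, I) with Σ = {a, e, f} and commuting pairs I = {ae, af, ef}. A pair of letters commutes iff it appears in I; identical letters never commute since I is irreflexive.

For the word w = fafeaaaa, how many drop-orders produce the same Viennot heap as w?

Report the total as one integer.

piece 0:f — minimal
piece 1:a — minimal
piece 2:f rests on {0:f}
piece 3:e — minimal
piece 4:a rests on {1:a}
piece 5:a rests on {4:a}
piece 6:a rests on {5:a}
piece 7:a rests on {6:a}
minimal pieces: {0:f, 1:a, 3:e}
ways to finish when only these pieces remain (= sum over removing one remaining piece with nothing left below it):
  1 left: {2}→1  {3}→1  {7}→1
  2 left: {0,2}→1  {2,3}→2  {2,7}→2  {3,7}→2  {6,7}→1
  3 left: {0,2,3}→3  {0,2,7}→3  {2,3,7}→6  {2,6,7}→3  {3,6,7}→3  {5,6,7}→1
  4 left: {0,2,3,7}→12  {0,2,6,7}→6  {2,3,6,7}→12  {2,5,6,7}→4  {3,5,6,7}→4  {4,5,6,7}→1
  5 left: {0,2,3,6,7}→30  {0,2,5,6,7}→10  {1,4,5,6,7}→1  {2,3,5,6,7}→20  {2,4,5,6,7}→5  {3,4,5,6,7}→5
  6 left: {0,2,3,5,6,7}→60  {0,2,4,5,6,7}→15  {1,2,4,5,6,7}→6  {1,3,4,5,6,7}→6  {2,3,4,5,6,7}→30
  placing 0:f first → 42 extensions
  placing 1:a first → 105 extensions
  placing 3:e first → 21 extensions
total linear extensions = 168

168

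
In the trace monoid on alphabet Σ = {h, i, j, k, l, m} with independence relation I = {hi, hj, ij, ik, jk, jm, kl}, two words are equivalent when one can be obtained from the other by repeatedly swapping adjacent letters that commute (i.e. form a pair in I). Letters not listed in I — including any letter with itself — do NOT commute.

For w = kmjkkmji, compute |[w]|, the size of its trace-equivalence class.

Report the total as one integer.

0(k) covers ∅
1(m) covers 0:k
2(j) covers ∅
3(k) covers 1:m
4(k) covers 3:k
5(m) covers 4:k
6(j) covers 2:j
7(i) covers 5:m
floor of heap: 0:k, 2:j
completions by unplaced set U, small U first (add the entries for U minus each lowest piece of U):
  |U|=1: {6}:1  {7}:1
  |U|=2: {2,6}:1  {5,7}:1  {6,7}:2
  |U|=3: {2,6,7}:3  {4,5,7}:1  {5,6,7}:3
  |U|=4: {2,5,6,7}:6  {3,4,5,7}:1  {4,5,6,7}:4
  |U|=5: {1,3,4,5,7}:1  {2,4,5,6,7}:10  {3,4,5,6,7}:5
  |U|=6: {0,1,3,4,5,7}:1  {1,3,4,5,6,7}:6  {2,3,4,5,6,7}:15
  start at 0(k): 21
  start at 2(j): 7
sum over floor = 28

28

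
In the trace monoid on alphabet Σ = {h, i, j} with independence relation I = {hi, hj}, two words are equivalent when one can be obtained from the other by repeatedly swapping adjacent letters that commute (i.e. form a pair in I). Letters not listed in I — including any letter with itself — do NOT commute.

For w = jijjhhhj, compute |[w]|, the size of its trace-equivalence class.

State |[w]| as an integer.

56

#0=j has no predecessor
#1=i depends on [0:j]
#2=j depends on [1:i]
#3=j depends on [2:j]
#4=h has no predecessor
#5=h depends on [4:h]
#6=h depends on [5:h]
#7=j depends on [3:j]
sources: [0:j, 4:h]
N(rest) = Σ N(rest − s) over sources s of rest; N(one piece) = 1:
  size 1 → [6]=1  [7]=1
  size 2 → [3,7]=1  [5,6]=1  [6,7]=2
  size 3 → [2,3,7]=1  [3,6,7]=3  [4,5,6]=1  [5,6,7]=3
  size 4 → [1,2,3,7]=1  [2,3,6,7]=4  [3,5,6,7]=6  [4,5,6,7]=4
  size 5 → [0,1,2,3,7]=1  [1,2,3,6,7]=5  [2,3,5,6,7]=10  [3,4,5,6,7]=10
  size 6 → [0,1,2,3,6,7]=6  [1,2,3,5,6,7]=15  [2,3,4,5,6,7]=20
  first=0(j) contributes 35
  first=4(h) contributes 21
|[w]| = 56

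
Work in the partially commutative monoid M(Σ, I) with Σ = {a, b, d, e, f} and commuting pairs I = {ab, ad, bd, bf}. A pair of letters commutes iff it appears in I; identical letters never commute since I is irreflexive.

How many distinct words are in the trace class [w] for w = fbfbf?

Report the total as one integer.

10

drop 0:f onto floor
drop 1:b onto floor
drop 2:f onto {0:f}
drop 3:b onto {1:b}
drop 4:f onto {2:f}
ground layer = {0:f, 1:b}
drop-orders for the pieces not yet dropped (sum over which currently-grounded one goes next):
  1 to go: {3} 1  {4} 1
  2 to go: {1,3} 1  {2,4} 1  {3,4} 2
  3 to go: {0,2,4} 1  {1,3,4} 3  {2,3,4} 3
  if 0:f drops first: 6 orders
  if 1:b drops first: 4 orders
heap linearizations: 10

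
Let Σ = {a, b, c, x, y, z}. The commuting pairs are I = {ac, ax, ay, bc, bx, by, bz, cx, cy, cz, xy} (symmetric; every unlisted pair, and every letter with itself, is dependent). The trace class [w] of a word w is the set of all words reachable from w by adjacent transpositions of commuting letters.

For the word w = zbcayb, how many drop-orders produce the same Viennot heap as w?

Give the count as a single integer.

42

drop 0:z onto floor
drop 1:b onto floor
drop 2:c onto floor
drop 3:a onto {0:z, 1:b}
drop 4:y onto {0:z}
drop 5:b onto {3:a}
ground layer = {0:z, 1:b, 2:c}
drop-orders for the pieces not yet dropped (sum over which currently-grounded one goes next):
  1 to go: {2} 1  {4} 1  {5} 1
  2 to go: {2,4} 2  {2,5} 2  {3,5} 1  {4,5} 2
  3 to go: {1,3,5} 1  {2,3,5} 3  {2,4,5} 6  {3,4,5} 3
  4 to go: {0,3,4,5} 3  {1,2,3,5} 4  {1,3,4,5} 4  {2,3,4,5} 12
  if 0:z drops first: 20 orders
  if 1:b drops first: 15 orders
  if 2:c drops first: 7 orders
heap linearizations: 42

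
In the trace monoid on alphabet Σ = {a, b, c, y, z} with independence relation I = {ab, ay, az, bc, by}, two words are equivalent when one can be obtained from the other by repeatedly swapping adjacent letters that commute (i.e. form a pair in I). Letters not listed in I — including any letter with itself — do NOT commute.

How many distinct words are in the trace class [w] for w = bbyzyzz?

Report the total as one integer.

3

drop 0:b onto floor
drop 1:b onto {0:b}
drop 2:y onto floor
drop 3:z onto {1:b, 2:y}
drop 4:y onto {3:z}
drop 5:z onto {4:y}
drop 6:z onto {5:z}
ground layer = {0:b, 2:y}
drop-orders for the pieces not yet dropped (sum over which currently-grounded one goes next):
  1 to go: {6} 1
  2 to go: {5,6} 1
  3 to go: {4,5,6} 1
  4 to go: {3,4,5,6} 1
  5 to go: {1,3,4,5,6} 1  {2,3,4,5,6} 1
  if 0:b drops first: 2 orders
  if 2:y drops first: 1 orders
heap linearizations: 3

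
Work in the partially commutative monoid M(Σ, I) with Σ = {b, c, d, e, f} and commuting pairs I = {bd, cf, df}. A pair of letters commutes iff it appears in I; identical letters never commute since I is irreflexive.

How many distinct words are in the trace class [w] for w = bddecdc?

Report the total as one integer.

0(b) covers ∅
1(d) covers ∅
2(d) covers 1:d
3(e) covers 0:b, 2:d
4(c) covers 3:e
5(d) covers 4:c
6(c) covers 5:d
floor of heap: 0:b, 1:d
completions by unplaced set U, small U first (add the entries for U minus each lowest piece of U):
  |U|=1: {6}:1
  |U|=2: {5,6}:1
  |U|=3: {4,5,6}:1
  |U|=4: {3,4,5,6}:1
  |U|=5: {0,3,4,5,6}:1  {2,3,4,5,6}:1
  start at 0(b): 1
  start at 1(d): 2
sum over floor = 3

3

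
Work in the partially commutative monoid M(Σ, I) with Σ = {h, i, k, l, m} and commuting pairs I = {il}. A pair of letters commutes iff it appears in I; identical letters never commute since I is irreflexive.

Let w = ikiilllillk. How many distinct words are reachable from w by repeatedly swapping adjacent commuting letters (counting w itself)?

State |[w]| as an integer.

56

drop 0:i onto floor
drop 1:k onto {0:i}
drop 2:i onto {1:k}
drop 3:i onto {2:i}
drop 4:l onto {1:k}
drop 5:l onto {4:l}
drop 6:l onto {5:l}
drop 7:i onto {3:i}
drop 8:l onto {6:l}
drop 9:l onto {8:l}
drop 10:k onto {7:i, 9:l}
ground layer = {0:i}
drop-orders for the pieces not yet dropped (sum over which currently-grounded one goes next):
  1 to go: {10} 1
  2 to go: {7,10} 1  {9,10} 1
  3 to go: {3,7,10} 1  {7,9,10} 2  {8,9,10} 1
  4 to go: {2,3,7,10} 1  {3,7,9,10} 3  {6,8,9,10} 1  {7,8,9,10} 3
  5 to go: {2,3,7,9,10} 4  {3,7,8,9,10} 6  {5,6,8,9,10} 1  {6,7,8,9,10} 4
  6 to go: {2,3,7,8,9,10} 10  {3,6,7,8,9,10} 10  {4,5,6,8,9,10} 1  {5,6,7,8,9,10} 5
  7 to go: {2,3,6,7,8,9,10} 20  {3,5,6,7,8,9,10} 15  {4,5,6,7,8,9,10} 6
  8 to go: {2,3,5,6,7,8,9,10} 35  {3,4,5,6,7,8,9,10} 21
  9 to go: {2,3,4,5,6,7,8,9,10} 56
  if 0:i drops first: 56 orders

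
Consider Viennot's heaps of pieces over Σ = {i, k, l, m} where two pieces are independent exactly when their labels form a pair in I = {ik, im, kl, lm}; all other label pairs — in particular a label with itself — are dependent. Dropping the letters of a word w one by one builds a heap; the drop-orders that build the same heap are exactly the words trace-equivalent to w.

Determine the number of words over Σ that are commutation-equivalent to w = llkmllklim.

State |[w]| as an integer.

210

drop 0:l onto floor
drop 1:l onto {0:l}
drop 2:k onto floor
drop 3:m onto {2:k}
drop 4:l onto {1:l}
drop 5:l onto {4:l}
drop 6:k onto {3:m}
drop 7:l onto {5:l}
drop 8:i onto {7:l}
drop 9:m onto {6:k}
ground layer = {0:l, 2:k}
drop-orders for the pieces not yet dropped (sum over which currently-grounded one goes next):
  1 to go: {8} 1  {9} 1
  2 to go: {6,9} 1  {7,8} 1  {8,9} 2
  3 to go: {3,6,9} 1  {5,7,8} 1  {6,8,9} 3  {7,8,9} 3
  4 to go: {2,3,6,9} 1  {3,6,8,9} 4  {4,5,7,8} 1  {5,7,8,9} 4  {6,7,8,9} 6
  5 to go: {1,4,5,7,8} 1  {2,3,6,8,9} 5  {3,6,7,8,9} 10  {4,5,7,8,9} 5  {5,6,7,8,9} 10
  6 to go: {0,1,4,5,7,8} 1  {1,4,5,7,8,9} 6  {2,3,6,7,8,9} 15  {3,5,6,7,8,9} 20  {4,5,6,7,8,9} 15
  7 to go: {0,1,4,5,7,8,9} 7  {1,4,5,6,7,8,9} 21  {2,3,5,6,7,8,9} 35  {3,4,5,6,7,8,9} 35
  8 to go: {0,1,4,5,6,7,8,9} 28  {1,3,4,5,6,7,8,9} 56  {2,3,4,5,6,7,8,9} 70
  if 0:l drops first: 126 orders
  if 2:k drops first: 84 orders
heap linearizations: 210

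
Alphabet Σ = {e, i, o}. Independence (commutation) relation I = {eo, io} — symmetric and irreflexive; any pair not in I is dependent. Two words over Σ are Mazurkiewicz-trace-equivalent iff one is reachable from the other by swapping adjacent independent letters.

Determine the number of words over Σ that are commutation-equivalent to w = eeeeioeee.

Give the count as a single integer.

9

0(e) covers ∅
1(e) covers 0:e
2(e) covers 1:e
3(e) covers 2:e
4(i) covers 3:e
5(o) covers ∅
6(e) covers 4:i
7(e) covers 6:e
8(e) covers 7:e
floor of heap: 0:e, 5:o
completions by unplaced set U, small U first (add the entries for U minus each lowest piece of U):
  |U|=1: {5}:1  {8}:1
  |U|=2: {5,8}:2  {7,8}:1
  |U|=3: {5,7,8}:3  {6,7,8}:1
  |U|=4: {4,6,7,8}:1  {5,6,7,8}:4
  |U|=5: {3,4,6,7,8}:1  {4,5,6,7,8}:5
  |U|=6: {2,3,4,6,7,8}:1  {3,4,5,6,7,8}:6
  |U|=7: {1,2,3,4,6,7,8}:1  {2,3,4,5,6,7,8}:7
  start at 0(e): 8
  start at 5(o): 1
sum over floor = 9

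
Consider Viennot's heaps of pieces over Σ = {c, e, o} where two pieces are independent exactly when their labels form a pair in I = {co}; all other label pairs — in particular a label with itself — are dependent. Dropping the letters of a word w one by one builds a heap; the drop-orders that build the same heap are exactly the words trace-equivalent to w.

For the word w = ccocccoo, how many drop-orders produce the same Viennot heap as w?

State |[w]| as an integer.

56

0(c) covers ∅
1(c) covers 0:c
2(o) covers ∅
3(c) covers 1:c
4(c) covers 3:c
5(c) covers 4:c
6(o) covers 2:o
7(o) covers 6:o
floor of heap: 0:c, 2:o
completions by unplaced set U, small U first (add the entries for U minus each lowest piece of U):
  |U|=1: {5}:1  {7}:1
  |U|=2: {4,5}:1  {5,7}:2  {6,7}:1
  |U|=3: {2,6,7}:1  {3,4,5}:1  {4,5,7}:3  {5,6,7}:3
  |U|=4: {1,3,4,5}:1  {2,5,6,7}:4  {3,4,5,7}:4  {4,5,6,7}:6
  |U|=5: {0,1,3,4,5}:1  {1,3,4,5,7}:5  {2,4,5,6,7}:10  {3,4,5,6,7}:10
  |U|=6: {0,1,3,4,5,7}:6  {1,3,4,5,6,7}:15  {2,3,4,5,6,7}:20
  start at 0(c): 35
  start at 2(o): 21
sum over floor = 56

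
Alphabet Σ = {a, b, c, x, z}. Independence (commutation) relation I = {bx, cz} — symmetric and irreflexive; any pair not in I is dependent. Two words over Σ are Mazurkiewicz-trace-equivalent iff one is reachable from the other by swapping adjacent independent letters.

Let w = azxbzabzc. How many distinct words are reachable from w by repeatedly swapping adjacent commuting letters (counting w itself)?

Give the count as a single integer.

piece 0:a — minimal
piece 1:z rests on {0:a}
piece 2:x rests on {1:z}
piece 3:b rests on {1:z}
piece 4:z rests on {2:x, 3:b}
piece 5:a rests on {4:z}
piece 6:b rests on {5:a}
piece 7:z rests on {6:b}
piece 8:c rests on {6:b}
minimal pieces: {0:a}
ways to finish when only these pieces remain (= sum over removing one remaining piece with nothing left below it):
  1 left: {7}→1  {8}→1
  2 left: {7,8}→2
  3 left: {6,7,8}→2
  4 left: {5,6,7,8}→2
  5 left: {4,5,6,7,8}→2
  6 left: {2,4,5,6,7,8}→2  {3,4,5,6,7,8}→2
  7 left: {2,3,4,5,6,7,8}→4
  placing 0:a first → 4 extensions

4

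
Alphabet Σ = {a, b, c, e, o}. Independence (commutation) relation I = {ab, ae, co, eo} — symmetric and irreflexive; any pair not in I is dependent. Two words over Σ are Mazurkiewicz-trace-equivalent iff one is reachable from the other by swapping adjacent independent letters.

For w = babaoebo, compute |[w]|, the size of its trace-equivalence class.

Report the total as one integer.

drop 0:b onto floor
drop 1:a onto floor
drop 2:b onto {0:b}
drop 3:a onto {1:a}
drop 4:o onto {2:b, 3:a}
drop 5:e onto {2:b}
drop 6:b onto {4:o, 5:e}
drop 7:o onto {6:b}
ground layer = {0:b, 1:a}
drop-orders for the pieces not yet dropped (sum over which currently-grounded one goes next):
  1 to go: {7} 1
  2 to go: {6,7} 1
  3 to go: {4,6,7} 1  {5,6,7} 1
  4 to go: {3,4,6,7} 1  {4,5,6,7} 2
  5 to go: {1,3,4,6,7} 1  {2,4,5,6,7} 2  {3,4,5,6,7} 3
  6 to go: {0,2,4,5,6,7} 2  {1,3,4,5,6,7} 4  {2,3,4,5,6,7} 5
  if 0:b drops first: 9 orders
  if 1:a drops first: 7 orders
heap linearizations: 16

16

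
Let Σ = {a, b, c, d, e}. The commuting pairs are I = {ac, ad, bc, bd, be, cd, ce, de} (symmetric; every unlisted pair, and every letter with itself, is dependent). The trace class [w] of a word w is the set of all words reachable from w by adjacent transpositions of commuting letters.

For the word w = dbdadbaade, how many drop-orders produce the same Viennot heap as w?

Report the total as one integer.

210

0(d) covers ∅
1(b) covers ∅
2(d) covers 0:d
3(a) covers 1:b
4(d) covers 2:d
5(b) covers 3:a
6(a) covers 5:b
7(a) covers 6:a
8(d) covers 4:d
9(e) covers 7:a
floor of heap: 0:d, 1:b
completions by unplaced set U, small U first (add the entries for U minus each lowest piece of U):
  |U|=1: {8}:1  {9}:1
  |U|=2: {4,8}:1  {7,9}:1  {8,9}:2
  |U|=3: {2,4,8}:1  {4,8,9}:3  {6,7,9}:1  {7,8,9}:3
  |U|=4: {0,2,4,8}:1  {2,4,8,9}:4  {4,7,8,9}:6  {5,6,7,9}:1  {6,7,8,9}:4
  |U|=5: {0,2,4,8,9}:5  {2,4,7,8,9}:10  {3,5,6,7,9}:1  {4,6,7,8,9}:10  {5,6,7,8,9}:5
  |U|=6: {0,2,4,7,8,9}:15  {1,3,5,6,7,9}:1  {2,4,6,7,8,9}:20  {3,5,6,7,8,9}:6  {4,5,6,7,8,9}:15
  |U|=7: {0,2,4,6,7,8,9}:35  {1,3,5,6,7,8,9}:7  {2,4,5,6,7,8,9}:35  {3,4,5,6,7,8,9}:21
  |U|=8: {0,2,4,5,6,7,8,9}:70  {1,3,4,5,6,7,8,9}:28  {2,3,4,5,6,7,8,9}:56
  start at 0(d): 84
  start at 1(b): 126
sum over floor = 210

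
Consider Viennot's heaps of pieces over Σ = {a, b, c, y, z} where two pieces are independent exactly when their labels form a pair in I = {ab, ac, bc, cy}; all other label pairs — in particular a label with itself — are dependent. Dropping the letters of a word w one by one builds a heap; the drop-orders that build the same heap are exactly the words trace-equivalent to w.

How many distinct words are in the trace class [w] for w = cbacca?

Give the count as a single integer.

60

drop 0:c onto floor
drop 1:b onto floor
drop 2:a onto floor
drop 3:c onto {0:c}
drop 4:c onto {3:c}
drop 5:a onto {2:a}
ground layer = {0:c, 1:b, 2:a}
drop-orders for the pieces not yet dropped (sum over which currently-grounded one goes next):
  1 to go: {1} 1  {4} 1  {5} 1
  2 to go: {1,4} 2  {1,5} 2  {2,5} 1  {3,4} 1  {4,5} 2
  3 to go: {0,3,4} 1  {1,2,5} 3  {1,3,4} 3  {1,4,5} 6  {2,4,5} 3  {3,4,5} 3
  4 to go: {0,1,3,4} 4  {0,3,4,5} 4  {1,2,4,5} 12  {1,3,4,5} 12  {2,3,4,5} 6
  if 0:c drops first: 30 orders
  if 1:b drops first: 10 orders
  if 2:a drops first: 20 orders
heap linearizations: 60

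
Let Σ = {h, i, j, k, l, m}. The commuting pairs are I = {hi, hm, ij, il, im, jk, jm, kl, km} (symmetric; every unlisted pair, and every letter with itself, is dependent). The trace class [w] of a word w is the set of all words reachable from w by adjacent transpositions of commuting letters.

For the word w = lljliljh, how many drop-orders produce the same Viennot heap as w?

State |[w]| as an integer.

piece 0:l — minimal
piece 1:l rests on {0:l}
piece 2:j rests on {1:l}
piece 3:l rests on {2:j}
piece 4:i — minimal
piece 5:l rests on {3:l}
piece 6:j rests on {5:l}
piece 7:h rests on {6:j}
minimal pieces: {0:l, 4:i}
ways to finish when only these pieces remain (= sum over removing one remaining piece with nothing left below it):
  1 left: {4}→1  {7}→1
  2 left: {4,7}→2  {6,7}→1
  3 left: {4,6,7}→3  {5,6,7}→1
  4 left: {3,5,6,7}→1  {4,5,6,7}→4
  5 left: {2,3,5,6,7}→1  {3,4,5,6,7}→5
  6 left: {1,2,3,5,6,7}→1  {2,3,4,5,6,7}→6
  placing 0:l first → 7 extensions
  placing 4:i first → 1 extensions
total linear extensions = 8

8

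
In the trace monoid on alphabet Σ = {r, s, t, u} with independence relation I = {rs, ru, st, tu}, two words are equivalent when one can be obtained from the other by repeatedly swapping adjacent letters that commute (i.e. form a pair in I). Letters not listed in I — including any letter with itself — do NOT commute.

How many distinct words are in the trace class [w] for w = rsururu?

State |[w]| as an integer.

#0=r has no predecessor
#1=s has no predecessor
#2=u depends on [1:s]
#3=r depends on [0:r]
#4=u depends on [2:u]
#5=r depends on [3:r]
#6=u depends on [4:u]
sources: [0:r, 1:s]
N(rest) = Σ N(rest − s) over sources s of rest; N(one piece) = 1:
  size 1 → [5]=1  [6]=1
  size 2 → [3,5]=1  [4,6]=1  [5,6]=2
  size 3 → [0,3,5]=1  [2,4,6]=1  [3,5,6]=3  [4,5,6]=3
  size 4 → [0,3,5,6]=4  [1,2,4,6]=1  [2,4,5,6]=4  [3,4,5,6]=6
  size 5 → [0,3,4,5,6]=10  [1,2,4,5,6]=5  [2,3,4,5,6]=10
  first=0(r) contributes 15
  first=1(s) contributes 20
|[w]| = 35

35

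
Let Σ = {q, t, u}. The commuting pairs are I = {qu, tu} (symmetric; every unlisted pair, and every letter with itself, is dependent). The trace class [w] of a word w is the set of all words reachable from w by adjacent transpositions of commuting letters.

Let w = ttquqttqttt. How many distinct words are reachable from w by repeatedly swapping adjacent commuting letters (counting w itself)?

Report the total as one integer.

0(t) covers ∅
1(t) covers 0:t
2(q) covers 1:t
3(u) covers ∅
4(q) covers 2:q
5(t) covers 4:q
6(t) covers 5:t
7(q) covers 6:t
8(t) covers 7:q
9(t) covers 8:t
10(t) covers 9:t
floor of heap: 0:t, 3:u
completions by unplaced set U, small U first (add the entries for U minus each lowest piece of U):
  |U|=1: {3}:1  {10}:1
  |U|=2: {3,10}:2  {9,10}:1
  |U|=3: {3,9,10}:3  {8,9,10}:1
  |U|=4: {3,8,9,10}:4  {7,8,9,10}:1
  |U|=5: {3,7,8,9,10}:5  {6,7,8,9,10}:1
  |U|=6: {3,6,7,8,9,10}:6  {5,6,7,8,9,10}:1
  |U|=7: {3,5,6,7,8,9,10}:7  {4,5,6,7,8,9,10}:1
  |U|=8: {2,4,5,6,7,8,9,10}:1  {3,4,5,6,7,8,9,10}:8
  |U|=9: {1,2,4,5,6,7,8,9,10}:1  {2,3,4,5,6,7,8,9,10}:9
  start at 0(t): 10
  start at 3(u): 1
sum over floor = 11

11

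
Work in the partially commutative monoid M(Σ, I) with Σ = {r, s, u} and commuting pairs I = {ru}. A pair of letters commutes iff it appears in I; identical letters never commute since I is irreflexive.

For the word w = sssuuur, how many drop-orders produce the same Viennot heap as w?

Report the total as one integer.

piece 0:s — minimal
piece 1:s rests on {0:s}
piece 2:s rests on {1:s}
piece 3:u rests on {2:s}
piece 4:u rests on {3:u}
piece 5:u rests on {4:u}
piece 6:r rests on {2:s}
minimal pieces: {0:s}
ways to finish when only these pieces remain (= sum over removing one remaining piece with nothing left below it):
  1 left: {5}→1  {6}→1
  2 left: {4,5}→1  {5,6}→2
  3 left: {3,4,5}→1  {4,5,6}→3
  4 left: {3,4,5,6}→4
  5 left: {2,3,4,5,6}→4
  placing 0:s first → 4 extensions

4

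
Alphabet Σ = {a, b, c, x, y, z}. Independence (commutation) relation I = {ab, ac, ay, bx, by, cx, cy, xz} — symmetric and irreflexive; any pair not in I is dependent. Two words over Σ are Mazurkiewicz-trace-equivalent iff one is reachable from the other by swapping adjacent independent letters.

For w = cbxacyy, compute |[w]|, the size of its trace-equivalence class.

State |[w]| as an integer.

105

piece 0:c — minimal
piece 1:b rests on {0:c}
piece 2:x — minimal
piece 3:a rests on {2:x}
piece 4:c rests on {1:b}
piece 5:y rests on {2:x}
piece 6:y rests on {5:y}
minimal pieces: {0:c, 2:x}
ways to finish when only these pieces remain (= sum over removing one remaining piece with nothing left below it):
  1 left: {3}→1  {4}→1  {6}→1
  2 left: {1,4}→1  {3,4}→2  {3,6}→2  {4,6}→2  {5,6}→1
  3 left: {0,1,4}→1  {1,3,4}→3  {1,4,6}→3  {3,4,6}→6  {3,5,6}→3  {4,5,6}→3
  4 left: {0,1,3,4}→4  {0,1,4,6}→4  {1,3,4,6}→12  {1,4,5,6}→6  {2,3,5,6}→3  {3,4,5,6}→12
  5 left: {0,1,3,4,6}→20  {0,1,4,5,6}→10  {1,3,4,5,6}→30  {2,3,4,5,6}→15
  placing 0:c first → 45 extensions
  placing 2:x first → 60 extensions
total linear extensions = 105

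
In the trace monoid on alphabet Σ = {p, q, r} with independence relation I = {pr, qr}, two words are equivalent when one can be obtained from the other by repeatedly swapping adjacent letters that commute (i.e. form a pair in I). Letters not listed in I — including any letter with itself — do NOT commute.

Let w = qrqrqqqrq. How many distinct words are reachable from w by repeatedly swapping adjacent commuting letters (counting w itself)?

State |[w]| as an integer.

0(q) covers ∅
1(r) covers ∅
2(q) covers 0:q
3(r) covers 1:r
4(q) covers 2:q
5(q) covers 4:q
6(q) covers 5:q
7(r) covers 3:r
8(q) covers 6:q
floor of heap: 0:q, 1:r
completions by unplaced set U, small U first (add the entries for U minus each lowest piece of U):
  |U|=1: {7}:1  {8}:1
  |U|=2: {3,7}:1  {6,8}:1  {7,8}:2
  |U|=3: {1,3,7}:1  {3,7,8}:3  {5,6,8}:1  {6,7,8}:3
  |U|=4: {1,3,7,8}:4  {3,6,7,8}:6  {4,5,6,8}:1  {5,6,7,8}:4
  |U|=5: {1,3,6,7,8}:10  {2,4,5,6,8}:1  {3,5,6,7,8}:10  {4,5,6,7,8}:5
  |U|=6: {0,2,4,5,6,8}:1  {1,3,5,6,7,8}:20  {2,4,5,6,7,8}:6  {3,4,5,6,7,8}:15
  |U|=7: {0,2,4,5,6,7,8}:7  {1,3,4,5,6,7,8}:35  {2,3,4,5,6,7,8}:21
  start at 0(q): 56
  start at 1(r): 28
sum over floor = 84

84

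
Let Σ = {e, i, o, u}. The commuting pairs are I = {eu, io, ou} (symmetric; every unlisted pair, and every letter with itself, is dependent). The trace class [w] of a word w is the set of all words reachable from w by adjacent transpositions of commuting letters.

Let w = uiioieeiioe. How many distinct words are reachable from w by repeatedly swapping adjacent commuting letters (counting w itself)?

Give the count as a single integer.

15

piece 0:u — minimal
piece 1:i rests on {0:u}
piece 2:i rests on {1:i}
piece 3:o — minimal
piece 4:i rests on {2:i}
piece 5:e rests on {3:o, 4:i}
piece 6:e rests on {5:e}
piece 7:i rests on {6:e}
piece 8:i rests on {7:i}
piece 9:o rests on {6:e}
piece 10:e rests on {8:i, 9:o}
minimal pieces: {0:u, 3:o}
ways to finish when only these pieces remain (= sum over removing one remaining piece with nothing left below it):
  1 left: {10}→1
  2 left: {8,10}→1  {9,10}→1
  3 left: {7,8,10}→1  {8,9,10}→2
  4 left: {7,8,9,10}→3
  5 left: {6,7,8,9,10}→3
  6 left: {5,6,7,8,9,10}→3
  7 left: {3,5,6,7,8,9,10}→3  {4,5,6,7,8,9,10}→3
  8 left: {2,4,5,6,7,8,9,10}→3  {3,4,5,6,7,8,9,10}→6
  9 left: {1,2,4,5,6,7,8,9,10}→3  {2,3,4,5,6,7,8,9,10}→9
  placing 0:u first → 12 extensions
  placing 3:o first → 3 extensions
total linear extensions = 15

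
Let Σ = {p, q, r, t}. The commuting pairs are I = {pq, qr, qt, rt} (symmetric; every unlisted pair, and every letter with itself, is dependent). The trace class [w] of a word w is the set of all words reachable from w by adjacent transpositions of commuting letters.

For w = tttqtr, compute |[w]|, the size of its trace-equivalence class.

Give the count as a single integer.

30

#0=t has no predecessor
#1=t depends on [0:t]
#2=t depends on [1:t]
#3=q has no predecessor
#4=t depends on [2:t]
#5=r has no predecessor
sources: [0:t, 3:q, 5:r]
N(rest) = Σ N(rest − s) over sources s of rest; N(one piece) = 1:
  size 1 → [3]=1  [4]=1  [5]=1
  size 2 → [2,4]=1  [3,4]=2  [3,5]=2  [4,5]=2
  size 3 → [1,2,4]=1  [2,3,4]=3  [2,4,5]=3  [3,4,5]=6
  size 4 → [0,1,2,4]=1  [1,2,3,4]=4  [1,2,4,5]=4  [2,3,4,5]=12
  first=0(t) contributes 20
  first=3(q) contributes 5
  first=5(r) contributes 5
|[w]| = 30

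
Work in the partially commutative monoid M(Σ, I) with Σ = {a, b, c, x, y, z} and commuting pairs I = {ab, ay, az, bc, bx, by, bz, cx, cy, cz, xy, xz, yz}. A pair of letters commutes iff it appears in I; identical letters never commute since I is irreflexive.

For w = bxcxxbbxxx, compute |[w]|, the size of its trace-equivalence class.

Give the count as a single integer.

840

0(b) covers ∅
1(x) covers ∅
2(c) covers ∅
3(x) covers 1:x
4(x) covers 3:x
5(b) covers 0:b
6(b) covers 5:b
7(x) covers 4:x
8(x) covers 7:x
9(x) covers 8:x
floor of heap: 0:b, 1:x, 2:c
completions by unplaced set U, small U first (add the entries for U minus each lowest piece of U):
  |U|=1: {2}:1  {6}:1  {9}:1
  |U|=2: {2,6}:2  {2,9}:2  {5,6}:1  {6,9}:2  {8,9}:1
  |U|=3: {0,5,6}:1  {2,5,6}:3  {2,6,9}:6  {2,8,9}:3  {5,6,9}:3  {6,8,9}:3  {7,8,9}:1
  |U|=4: {0,2,5,6}:4  {0,5,6,9}:4  {2,5,6,9}:12  {2,6,8,9}:12  {2,7,8,9}:4  {4,7,8,9}:1  {5,6,8,9}:6  {6,7,8,9}:4
  |U|=5: {0,2,5,6,9}:20  {0,5,6,8,9}:10  {2,4,7,8,9}:5  {2,5,6,8,9}:30  {2,6,7,8,9}:20  {3,4,7,8,9}:1  {4,6,7,8,9}:5  {5,6,7,8,9}:10
  |U|=6: {0,2,5,6,8,9}:60  {0,5,6,7,8,9}:20  {1,3,4,7,8,9}:1  {2,3,4,7,8,9}:6  {2,4,6,7,8,9}:30  {2,5,6,7,8,9}:60  {3,4,6,7,8,9}:6  {4,5,6,7,8,9}:15
  |U|=7: {0,2,5,6,7,8,9}:140  {0,4,5,6,7,8,9}:35  {1,2,3,4,7,8,9}:7  {1,3,4,6,7,8,9}:7  {2,3,4,6,7,8,9}:42  {2,4,5,6,7,8,9}:105  {3,4,5,6,7,8,9}:21
  |U|=8: {0,2,4,5,6,7,8,9}:280  {0,3,4,5,6,7,8,9}:56  {1,2,3,4,6,7,8,9}:56  {1,3,4,5,6,7,8,9}:28  {2,3,4,5,6,7,8,9}:168
  start at 0(b): 252
  start at 1(x): 504
  start at 2(c): 84
sum over floor = 840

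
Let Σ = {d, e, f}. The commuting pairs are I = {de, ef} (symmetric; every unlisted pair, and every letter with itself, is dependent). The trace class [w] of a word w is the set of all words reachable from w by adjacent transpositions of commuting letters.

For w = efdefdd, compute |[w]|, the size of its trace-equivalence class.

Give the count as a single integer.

21

drop 0:e onto floor
drop 1:f onto floor
drop 2:d onto {1:f}
drop 3:e onto {0:e}
drop 4:f onto {2:d}
drop 5:d onto {4:f}
drop 6:d onto {5:d}
ground layer = {0:e, 1:f}
drop-orders for the pieces not yet dropped (sum over which currently-grounded one goes next):
  1 to go: {3} 1  {6} 1
  2 to go: {0,3} 1  {3,6} 2  {5,6} 1
  3 to go: {0,3,6} 3  {3,5,6} 3  {4,5,6} 1
  4 to go: {0,3,5,6} 6  {2,4,5,6} 1  {3,4,5,6} 4
  5 to go: {0,3,4,5,6} 10  {1,2,4,5,6} 1  {2,3,4,5,6} 5
  if 0:e drops first: 6 orders
  if 1:f drops first: 15 orders
heap linearizations: 21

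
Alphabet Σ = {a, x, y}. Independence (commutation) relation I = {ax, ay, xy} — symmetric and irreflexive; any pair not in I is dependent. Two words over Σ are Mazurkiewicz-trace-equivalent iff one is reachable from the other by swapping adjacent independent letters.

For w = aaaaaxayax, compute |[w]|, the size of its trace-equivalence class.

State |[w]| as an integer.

360

piece 0:a — minimal
piece 1:a rests on {0:a}
piece 2:a rests on {1:a}
piece 3:a rests on {2:a}
piece 4:a rests on {3:a}
piece 5:x — minimal
piece 6:a rests on {4:a}
piece 7:y — minimal
piece 8:a rests on {6:a}
piece 9:x rests on {5:x}
minimal pieces: {0:a, 5:x, 7:y}
ways to finish when only these pieces remain (= sum over removing one remaining piece with nothing left below it):
  1 left: {7}→1  {8}→1  {9}→1
  2 left: {5,9}→1  {6,8}→1  {7,8}→2  {7,9}→2  {8,9}→2
  3 left: {4,6,8}→1  {5,7,9}→3  {5,8,9}→3  {6,7,8}→3  {6,8,9}→3  {7,8,9}→6
  4 left: {3,4,6,8}→1  {4,6,7,8}→4  {4,6,8,9}→4  {5,6,8,9}→6  {5,7,8,9}→12  {6,7,8,9}→12
  5 left: {2,3,4,6,8}→1  {3,4,6,7,8}→5  {3,4,6,8,9}→5  {4,5,6,8,9}→10  {4,6,7,8,9}→20  {5,6,7,8,9}→30
  6 left: {1,2,3,4,6,8}→1  {2,3,4,6,7,8}→6  {2,3,4,6,8,9}→6  {3,4,5,6,8,9}→15  {3,4,6,7,8,9}→30  {4,5,6,7,8,9}→60
  7 left: {0,1,2,3,4,6,8}→1  {1,2,3,4,6,7,8}→7  {1,2,3,4,6,8,9}→7  {2,3,4,5,6,8,9}→21  {2,3,4,6,7,8,9}→42  {3,4,5,6,7,8,9}→105
  8 left: {0,1,2,3,4,6,7,8}→8  {0,1,2,3,4,6,8,9}→8  {1,2,3,4,5,6,8,9}→28  {1,2,3,4,6,7,8,9}→56  {2,3,4,5,6,7,8,9}→168
  placing 0:a first → 252 extensions
  placing 5:x first → 72 extensions
  placing 7:y first → 36 extensions
total linear extensions = 360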